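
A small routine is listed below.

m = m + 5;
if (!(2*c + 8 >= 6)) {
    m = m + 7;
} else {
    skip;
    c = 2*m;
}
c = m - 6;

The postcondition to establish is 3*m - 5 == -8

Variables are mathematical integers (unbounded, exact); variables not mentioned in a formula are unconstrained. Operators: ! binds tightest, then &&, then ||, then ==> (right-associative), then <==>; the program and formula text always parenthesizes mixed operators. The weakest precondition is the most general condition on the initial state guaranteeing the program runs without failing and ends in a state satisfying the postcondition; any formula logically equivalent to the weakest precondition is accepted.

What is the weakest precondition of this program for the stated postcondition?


Working backward. After the program, the postcondition 3*m - 5 == -8 must hold; in canonical form it is 3*m == -3.
Before c := m - 6: 3*m == -3
Then branch requires 3*m == -24; else branch requires 3*m == -3.
Before the if: ((!(2*c >= -2)) ==> 3*m == -24) && (2*c >= -2 ==> 3*m == -3)
Before m := m + 5: ((!(2*c >= -2)) ==> 3*m == -39) && (2*c >= -2 ==> 3*m == -18)
Answer: WP = ((!(2*c >= -2)) ==> 3*m == -39) && (2*c >= -2 ==> 3*m == -18)


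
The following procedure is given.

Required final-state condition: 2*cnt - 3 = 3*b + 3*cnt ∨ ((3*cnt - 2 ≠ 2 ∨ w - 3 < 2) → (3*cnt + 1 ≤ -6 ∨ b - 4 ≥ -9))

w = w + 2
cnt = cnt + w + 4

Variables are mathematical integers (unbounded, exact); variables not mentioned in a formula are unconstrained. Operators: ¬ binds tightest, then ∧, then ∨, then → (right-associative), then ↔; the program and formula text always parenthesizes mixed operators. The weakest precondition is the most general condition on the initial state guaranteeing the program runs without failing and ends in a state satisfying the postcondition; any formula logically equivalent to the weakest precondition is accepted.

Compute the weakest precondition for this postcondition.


Working backward. After the program, the postcondition 2*cnt - 3 = 3*b + 3*cnt ∨ ((3*cnt - 2 ≠ 2 ∨ w - 3 < 2) → (3*cnt + 1 ≤ -6 ∨ b - 4 ≥ -9)) must hold; in canonical form it is 3*b + cnt = -3 ∨ ((3*cnt ≠ 4 ∨ w < 5) → (3*cnt ≤ -7 ∨ b ≥ -5)).
Before cnt := cnt + w + 4: 3*b + cnt + w = -7 ∨ ((3*cnt + 3*w ≠ -8 ∨ w < 5) → (3*cnt + 3*w ≤ -19 ∨ b ≥ -5))
Before w := w + 2: 3*b + cnt + w = -9 ∨ ((3*cnt + 3*w ≠ -14 ∨ w < 3) → (3*cnt + 3*w ≤ -25 ∨ b ≥ -5))
Answer: WP = 3*b + cnt + w = -9 ∨ ((3*cnt + 3*w ≠ -14 ∨ w < 3) → (3*cnt + 3*w ≤ -25 ∨ b ≥ -5))


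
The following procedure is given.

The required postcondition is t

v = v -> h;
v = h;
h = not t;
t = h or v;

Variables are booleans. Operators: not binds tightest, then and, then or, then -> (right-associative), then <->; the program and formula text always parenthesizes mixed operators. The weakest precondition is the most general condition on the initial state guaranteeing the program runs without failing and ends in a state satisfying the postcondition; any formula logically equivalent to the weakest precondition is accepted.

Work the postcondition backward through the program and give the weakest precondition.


Working backward. After the program, t must hold.
Before t := h or v: h or v
Before h := not t: (not t) or v
Before v := h: (not t) or h
Before v := v -> h: (not t) or h
Answer: WP = (not t) or h


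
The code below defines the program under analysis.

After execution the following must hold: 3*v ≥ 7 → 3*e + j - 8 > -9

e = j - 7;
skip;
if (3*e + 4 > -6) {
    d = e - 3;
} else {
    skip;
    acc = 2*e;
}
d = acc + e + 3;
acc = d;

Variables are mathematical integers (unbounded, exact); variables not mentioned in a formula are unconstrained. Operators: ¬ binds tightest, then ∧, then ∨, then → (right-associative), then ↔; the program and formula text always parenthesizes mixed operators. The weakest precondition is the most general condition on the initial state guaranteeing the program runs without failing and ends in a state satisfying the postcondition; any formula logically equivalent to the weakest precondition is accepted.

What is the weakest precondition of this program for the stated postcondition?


Working backward. After the program, the postcondition 3*v ≥ 7 → 3*e + j - 8 > -9 must hold; in canonical form it is 3*v ≥ 7 → 3*e + j > -1.
Before acc := d: 3*v ≥ 7 → 3*e + j > -1
Before d := acc + e + 3: 3*v ≥ 7 → 3*e + j > -1
Then branch requires 3*v ≥ 7 → 3*e + j > -1; else branch requires 3*v ≥ 7 → 3*e + j > -1.
Before the if: (3*e > -10 → (3*v ≥ 7 → 3*e + j > -1)) ∧ ((¬(3*e > -10)) → (3*v ≥ 7 → 3*e + j > -1))
Before skip: (3*e > -10 → (3*v ≥ 7 → 3*e + j > -1)) ∧ ((¬(3*e > -10)) → (3*v ≥ 7 → 3*e + j > -1))
Before e := j - 7: (3*j > 11 → (3*v ≥ 7 → 4*j > 20)) ∧ ((¬(3*j > 11)) → (3*v ≥ 7 → 4*j > 20))
Answer: WP = (3*j > 11 → (3*v ≥ 7 → 4*j > 20)) ∧ ((¬(3*j > 11)) → (3*v ≥ 7 → 4*j > 20))


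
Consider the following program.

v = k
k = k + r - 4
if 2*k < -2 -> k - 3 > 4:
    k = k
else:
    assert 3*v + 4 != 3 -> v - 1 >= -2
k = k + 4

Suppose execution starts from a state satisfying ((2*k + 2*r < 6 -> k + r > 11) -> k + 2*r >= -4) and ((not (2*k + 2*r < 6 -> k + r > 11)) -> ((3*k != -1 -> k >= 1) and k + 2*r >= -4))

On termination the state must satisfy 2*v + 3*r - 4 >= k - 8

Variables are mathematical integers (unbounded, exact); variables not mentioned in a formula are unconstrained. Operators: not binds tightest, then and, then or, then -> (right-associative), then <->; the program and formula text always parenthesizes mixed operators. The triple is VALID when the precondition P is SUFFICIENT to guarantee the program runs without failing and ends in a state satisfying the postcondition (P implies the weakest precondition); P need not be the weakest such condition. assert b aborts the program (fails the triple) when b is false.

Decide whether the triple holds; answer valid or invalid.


Working backward. After the program, the postcondition 2*v + 3*r - 4 >= k - 8 must hold; in canonical form it is 3*r + 2*v >= k - 4.
Before k := k + 4: 3*r + 2*v >= k
Then branch requires 3*r + 2*v >= k; else branch requires (3*v != -1 -> v >= -1) and 3*r + 2*v >= k.
Before the if: ((2*k < -2 -> k > 7) -> 3*r + 2*v >= k) and ((not (2*k < -2 -> k > 7)) -> ((3*v != -1 -> v >= -1) and 3*r + 2*v >= k))
Before k := k + r - 4: ((2*k + 2*r < 6 -> k + r > 11) -> 2*r + 2*v >= k - 4) and ((not (2*k + 2*r < 6 -> k + r > 11)) -> ((3*v != -1 -> v >= -1) and 2*r + 2*v >= k - 4))
Before v := k: ((2*k + 2*r < 6 -> k + r > 11) -> k + 2*r >= -4) and ((not (2*k + 2*r < 6 -> k + r > 11)) -> ((3*k != -1 -> k >= -1) and k + 2*r >= -4))
The weakest precondition is ((2*k + 2*r < 6 -> k + r > 11) -> k + 2*r >= -4) and ((not (2*k + 2*r < 6 -> k + r > 11)) -> ((3*k != -1 -> k >= -1) and k + 2*r >= -4)).
Check whether ((2*k + 2*r < 6 -> k + r > 11) -> k + 2*r >= -4) and ((not (2*k + 2*r < 6 -> k + r > 11)) -> ((3*k != -1 -> k >= 1) and k + 2*r >= -4)) implies it.
Every state satisfying the precondition satisfies the weakest precondition: the implication holds.
Answer: valid


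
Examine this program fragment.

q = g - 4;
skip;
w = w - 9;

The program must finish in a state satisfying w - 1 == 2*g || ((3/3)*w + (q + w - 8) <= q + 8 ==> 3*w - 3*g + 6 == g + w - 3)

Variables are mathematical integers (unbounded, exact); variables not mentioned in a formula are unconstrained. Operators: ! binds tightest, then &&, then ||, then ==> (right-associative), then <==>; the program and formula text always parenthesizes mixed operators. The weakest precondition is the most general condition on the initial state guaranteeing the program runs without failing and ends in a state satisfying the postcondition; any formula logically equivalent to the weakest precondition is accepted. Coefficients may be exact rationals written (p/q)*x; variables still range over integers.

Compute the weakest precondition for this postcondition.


Working backward. After the program, the postcondition w - 1 == 2*g || ((3/3)*w + (q + w - 8) <= q + 8 ==> 3*w - 3*g + 6 == g + w - 3) must hold; in canonical form it is w == 2*g + 1 || (2*w <= 16 ==> 2*w == 4*g - 9).
Before w := w - 9: w == 2*g + 10 || (2*w <= 34 ==> 2*w == 4*g + 9)
Before skip: w == 2*g + 10 || (2*w <= 34 ==> 2*w == 4*g + 9)
Before q := g - 4: w == 2*g + 10 || (2*w <= 34 ==> 2*w == 4*g + 9)
Answer: WP = w == 2*g + 10 || (2*w <= 34 ==> 2*w == 4*g + 9)


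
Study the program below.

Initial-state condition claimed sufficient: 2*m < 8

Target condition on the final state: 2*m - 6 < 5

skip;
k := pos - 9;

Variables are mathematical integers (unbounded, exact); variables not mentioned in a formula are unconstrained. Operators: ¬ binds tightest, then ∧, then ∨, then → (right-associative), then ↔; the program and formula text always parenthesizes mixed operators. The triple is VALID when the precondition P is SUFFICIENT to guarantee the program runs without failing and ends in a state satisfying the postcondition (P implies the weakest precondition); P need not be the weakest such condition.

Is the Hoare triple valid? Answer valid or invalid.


Working backward. After the program, the postcondition 2*m - 6 < 5 must hold; in canonical form it is 2*m < 11.
Before k := pos - 9: 2*m < 11
Before skip: 2*m < 11
The weakest precondition is 2*m < 11.
Check whether 2*m < 8 implies it.
Every state satisfying the precondition satisfies the weakest precondition: the implication holds.
Answer: valid


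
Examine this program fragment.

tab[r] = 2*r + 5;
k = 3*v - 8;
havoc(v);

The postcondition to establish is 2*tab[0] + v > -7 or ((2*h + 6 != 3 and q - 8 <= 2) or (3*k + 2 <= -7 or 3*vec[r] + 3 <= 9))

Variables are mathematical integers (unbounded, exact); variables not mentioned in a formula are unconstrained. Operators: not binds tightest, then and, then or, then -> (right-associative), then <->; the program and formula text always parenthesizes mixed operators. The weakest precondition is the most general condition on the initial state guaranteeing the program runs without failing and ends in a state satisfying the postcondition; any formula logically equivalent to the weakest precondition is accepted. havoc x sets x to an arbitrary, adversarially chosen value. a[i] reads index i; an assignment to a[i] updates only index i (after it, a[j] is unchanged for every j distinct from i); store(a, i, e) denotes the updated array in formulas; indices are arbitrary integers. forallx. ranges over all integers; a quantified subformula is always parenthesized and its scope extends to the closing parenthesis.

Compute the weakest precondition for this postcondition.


Working backward. After the program, the postcondition 2*tab[0] + v > -7 or ((2*h + 6 != 3 and q - 8 <= 2) or (3*k + 2 <= -7 or 3*vec[r] + 3 <= 9)) must hold; in canonical form it is 2*tab[0] + v > -7 or (2*h != -3 and q <= 10) or 3*k <= -9 or 3*vec[r] <= 6.
Before havoc v: forall v_1. (2*tab[0] + v_1 > -7 or (2*h != -3 and q <= 10) or 3*k <= -9 or 3*vec[r] <= 6)
Before k := 3*v - 8: forall v_1. (2*tab[0] + v_1 > -7 or (2*h != -3 and q <= 10) or 9*v <= 15 or 3*vec[r] <= 6)
Before tab[r] := 2*r + 5: forall v_1. (2*store(tab, r, 2*r + 5)[0] + v_1 > -7 or (2*h != -3 and q <= 10) or 9*v <= 15 or 3*vec[r] <= 6)
Answer: WP = forall v_1. (2*store(tab, r, 2*r + 5)[0] + v_1 > -7 or (2*h != -3 and q <= 10) or 9*v <= 15 or 3*vec[r] <= 6)


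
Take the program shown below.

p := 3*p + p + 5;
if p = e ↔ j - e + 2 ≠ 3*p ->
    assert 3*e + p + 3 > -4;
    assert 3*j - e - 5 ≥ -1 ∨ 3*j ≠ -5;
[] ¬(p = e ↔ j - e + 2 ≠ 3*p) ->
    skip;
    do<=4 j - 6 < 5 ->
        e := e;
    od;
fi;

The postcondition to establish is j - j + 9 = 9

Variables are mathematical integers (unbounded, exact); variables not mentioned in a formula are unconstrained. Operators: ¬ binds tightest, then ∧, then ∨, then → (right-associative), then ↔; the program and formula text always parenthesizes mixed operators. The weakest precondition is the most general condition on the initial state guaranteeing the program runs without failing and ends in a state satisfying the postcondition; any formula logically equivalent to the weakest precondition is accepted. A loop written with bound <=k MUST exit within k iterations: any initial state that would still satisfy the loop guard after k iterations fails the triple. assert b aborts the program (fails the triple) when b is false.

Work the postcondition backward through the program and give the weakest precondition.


Working backward. After the program, the postcondition j - j + 9 = 9 must hold; in canonical form it is true.
Then branch requires 3*e + p > -7 ∧ (3*j ≥ e + 4 ∨ 3*j ≠ -5); else branch requires j < 11 → (j < 11 → (j < 11 → (j < 11 → (¬(j < 11))))).
Before the if: ((p = e ↔ j ≠ e + 3*p - 2) → (3*e + p > -7 ∧ (3*j ≥ e + 4 ∨ 3*j ≠ -5))) ∧ ((¬(p = e ↔ j ≠ e + 3*p - 2)) → (j < 11 → (j < 11 → (j < 11 → (j < 11 → (¬(j < 11)))))))
Before p := 3*p + p + 5: ((4*p = e - 5 ↔ j ≠ e + 12*p + 13) → (3*e + 4*p > -12 ∧ (3*j ≥ e + 4 ∨ 3*j ≠ -5))) ∧ ((¬(4*p = e - 5 ↔ j ≠ e + 12*p + 13)) → (j < 11 → (j < 11 → (j < 11 → (j < 11 → (¬(j < 11)))))))
Answer: WP = ((4*p = e - 5 ↔ j ≠ e + 12*p + 13) → (3*e + 4*p > -12 ∧ (3*j ≥ e + 4 ∨ 3*j ≠ -5))) ∧ ((¬(4*p = e - 5 ↔ j ≠ e + 12*p + 13)) → (j < 11 → (j < 11 → (j < 11 → (j < 11 → (¬(j < 11)))))))


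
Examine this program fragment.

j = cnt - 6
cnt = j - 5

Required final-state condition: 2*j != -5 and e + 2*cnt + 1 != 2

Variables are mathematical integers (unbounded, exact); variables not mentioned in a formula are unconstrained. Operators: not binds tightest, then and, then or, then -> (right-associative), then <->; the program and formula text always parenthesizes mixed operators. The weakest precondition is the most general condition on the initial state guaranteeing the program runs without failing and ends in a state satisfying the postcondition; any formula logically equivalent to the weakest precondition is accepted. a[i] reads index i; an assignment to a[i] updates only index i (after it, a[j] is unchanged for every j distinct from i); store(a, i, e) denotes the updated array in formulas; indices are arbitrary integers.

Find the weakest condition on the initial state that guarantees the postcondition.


Working backward. After the program, the postcondition 2*j != -5 and e + 2*cnt + 1 != 2 must hold; in canonical form it is 2*j != -5 and 2*cnt + e != 1.
Before cnt := j - 5: 2*j != -5 and e + 2*j != 11
Before j := cnt - 6: 2*cnt != 7 and 2*cnt + e != 23
Answer: WP = 2*cnt != 7 and 2*cnt + e != 23


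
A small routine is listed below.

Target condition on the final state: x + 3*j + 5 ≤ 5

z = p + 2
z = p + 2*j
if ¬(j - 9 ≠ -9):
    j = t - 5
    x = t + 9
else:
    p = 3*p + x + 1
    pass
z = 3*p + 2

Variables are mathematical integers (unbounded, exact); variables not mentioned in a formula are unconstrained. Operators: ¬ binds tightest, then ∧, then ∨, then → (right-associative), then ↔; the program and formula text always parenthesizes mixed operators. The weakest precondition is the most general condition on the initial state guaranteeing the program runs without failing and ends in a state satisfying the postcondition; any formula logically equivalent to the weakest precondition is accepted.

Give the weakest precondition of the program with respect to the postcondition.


Working backward. After the program, the postcondition x + 3*j + 5 ≤ 5 must hold; in canonical form it is 3*j + x ≤ 0.
Before z := 3*p + 2: 3*j + x ≤ 0
Then branch requires 4*t ≤ 6; else branch requires 3*j + x ≤ 0.
Before the if: ((¬(j ≠ 0)) → 4*t ≤ 6) ∧ (j ≠ 0 → 3*j + x ≤ 0)
Before z := p + 2*j: ((¬(j ≠ 0)) → 4*t ≤ 6) ∧ (j ≠ 0 → 3*j + x ≤ 0)
Before z := p + 2: ((¬(j ≠ 0)) → 4*t ≤ 6) ∧ (j ≠ 0 → 3*j + x ≤ 0)
Answer: WP = ((¬(j ≠ 0)) → 4*t ≤ 6) ∧ (j ≠ 0 → 3*j + x ≤ 0)


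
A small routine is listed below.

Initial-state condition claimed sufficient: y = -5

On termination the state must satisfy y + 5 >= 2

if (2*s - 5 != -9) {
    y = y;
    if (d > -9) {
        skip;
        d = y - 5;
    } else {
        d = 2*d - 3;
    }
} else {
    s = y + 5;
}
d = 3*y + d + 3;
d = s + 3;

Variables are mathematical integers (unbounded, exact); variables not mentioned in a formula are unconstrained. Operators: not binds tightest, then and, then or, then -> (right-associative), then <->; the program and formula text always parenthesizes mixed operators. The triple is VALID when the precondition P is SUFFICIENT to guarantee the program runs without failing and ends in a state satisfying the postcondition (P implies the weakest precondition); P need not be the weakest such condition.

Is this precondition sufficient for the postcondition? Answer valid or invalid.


Working backward. After the program, the postcondition y + 5 >= 2 must hold; in canonical form it is y >= -3.
Before d := s + 3: y >= -3
Before d := 3*y + d + 3: y >= -3
Then branch requires (d > -9 -> y >= -3) and ((not (d > -9)) -> y >= -3); else branch requires y >= -3.
Before the if: (2*s != -4 -> ((d > -9 -> y >= -3) and ((not (d > -9)) -> y >= -3))) and ((not (2*s != -4)) -> y >= -3)
The weakest precondition is (2*s != -4 -> ((d > -9 -> y >= -3) and ((not (d > -9)) -> y >= -3))) and ((not (2*s != -4)) -> y >= -3).
Check whether y = -5 implies it.
Countermodel: at the initial state d = 0, s = 0, y = -5, the precondition holds but the weakest precondition fails.
Answer: invalid


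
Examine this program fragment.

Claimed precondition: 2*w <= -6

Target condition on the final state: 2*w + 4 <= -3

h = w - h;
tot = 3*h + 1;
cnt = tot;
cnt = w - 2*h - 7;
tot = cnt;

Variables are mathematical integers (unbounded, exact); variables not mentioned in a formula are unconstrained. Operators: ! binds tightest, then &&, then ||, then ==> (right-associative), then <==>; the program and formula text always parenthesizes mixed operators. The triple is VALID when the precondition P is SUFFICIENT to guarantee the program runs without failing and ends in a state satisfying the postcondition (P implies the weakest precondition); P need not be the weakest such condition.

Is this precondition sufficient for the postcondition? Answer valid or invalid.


Working backward. After the program, the postcondition 2*w + 4 <= -3 must hold; in canonical form it is 2*w <= -7.
Before tot := cnt: 2*w <= -7
Before cnt := w - 2*h - 7: 2*w <= -7
Before cnt := tot: 2*w <= -7
Before tot := 3*h + 1: 2*w <= -7
Before h := w - h: 2*w <= -7
The weakest precondition is 2*w <= -7.
Check whether 2*w <= -6 implies it.
Countermodel: at the initial state w = -3, the precondition holds but the weakest precondition fails.
Answer: invalid


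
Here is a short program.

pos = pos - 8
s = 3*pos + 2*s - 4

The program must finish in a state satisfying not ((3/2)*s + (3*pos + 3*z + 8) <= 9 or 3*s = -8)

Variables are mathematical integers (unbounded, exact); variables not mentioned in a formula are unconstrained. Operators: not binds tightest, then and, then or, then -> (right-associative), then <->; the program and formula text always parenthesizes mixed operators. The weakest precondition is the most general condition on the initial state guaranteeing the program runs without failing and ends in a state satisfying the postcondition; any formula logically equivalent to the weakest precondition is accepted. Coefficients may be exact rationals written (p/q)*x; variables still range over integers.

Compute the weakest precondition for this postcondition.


Working backward. After the program, the postcondition not ((3/2)*s + (3*pos + 3*z + 8) <= 9 or 3*s = -8) must hold; in canonical form it is not (3*pos + (3/2)*s + 3*z <= 1 or 3*s = -8).
Before s := 3*pos + 2*s - 4: not ((15/2)*pos + 3*s + 3*z <= 7 or 9*pos + 6*s = 4)
Before pos := pos - 8: not ((15/2)*pos + 3*s + 3*z <= 67 or 9*pos + 6*s = 76)
Answer: WP = not ((15/2)*pos + 3*s + 3*z <= 67 or 9*pos + 6*s = 76)


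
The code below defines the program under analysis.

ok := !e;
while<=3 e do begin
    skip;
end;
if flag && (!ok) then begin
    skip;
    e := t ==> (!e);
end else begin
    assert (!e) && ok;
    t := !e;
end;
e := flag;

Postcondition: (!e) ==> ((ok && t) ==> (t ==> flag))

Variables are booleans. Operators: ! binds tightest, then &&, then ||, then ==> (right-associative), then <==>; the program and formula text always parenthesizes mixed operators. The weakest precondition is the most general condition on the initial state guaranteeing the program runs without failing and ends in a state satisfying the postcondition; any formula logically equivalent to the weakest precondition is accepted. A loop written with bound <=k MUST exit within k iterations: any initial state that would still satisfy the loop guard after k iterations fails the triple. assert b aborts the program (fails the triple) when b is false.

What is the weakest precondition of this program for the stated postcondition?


Working backward. After the program, (!e) ==> ((ok && t) ==> (t ==> flag)) must hold.
Before e := flag: (!flag) ==> ((ok && t) ==> (t ==> flag))
Then branch requires (!flag) ==> ((ok && t) ==> (t ==> flag)); else branch requires (!e) && ok && ((!flag) ==> ((ok && (!e)) ==> ((!e) ==> flag))).
Before the if: ((flag && (!ok)) ==> ((!flag) ==> ((ok && t) ==> (t ==> flag)))) && ((!(flag && (!ok))) ==> ((!e) && ok && ((!flag) ==> ((ok && (!e)) ==> ((!e) ==> flag)))))
Before the loop (bound <=3), unroll the exhaustion recursion (WP_0 = exit-now case; WP_j = one more guarded iteration, up to j = 3):
  WP_0: (!e) && ((flag && (!ok)) ==> ((!flag) ==> ((ok && t) ==> (t ==> flag)))) && ((!(flag && (!ok))) ==> ((!e) && ok && ((!flag) ==> ((ok && (!e)) ==> ((!e) ==> flag)))))
  WP_1: (e ==> ((!e) && ((flag && (!ok)) ==> ((!flag) ==> ((ok && t) ==> (t ==> flag)))) && ((!(flag && (!ok))) ==> ((!e) && ok && ((!flag) ==> ((ok && (!e)) ==> ((!e) ==> flag))))))) && ((!e) ==> (((flag && (!ok)) ==> ((!flag) ==> ((ok && t) ==> (t ==> flag)))) && ((!(flag && (!ok))) ==> ((!e) && ok && ((!flag) ==> ((ok && (!e)) ==> ((!e) ==> flag)))))))
  WP_2: (e ==> ((e ==> ((!e) && ((flag && (!ok)) ==> ((!flag) ==> ((ok && t) ==> (t ==> flag)))) && ((!(flag && (!ok))) ==> ((!e) && ok && ((!flag) ==> ((ok && (!e)) ==> ((!e) ==> flag))))))) && ((!e) ==> (((flag && (!ok)) ==> ((!flag) ==> ((ok && t) ==> (t ==> flag)))) && ((!(flag && (!ok))) ==> ((!e) && ok && ((!flag) ==> ((ok && (!e)) ==> ((!e) ==> flag))))))))) && ((!e) ==> (((flag && (!ok)) ==> ((!flag) ==> ((ok && t) ==> (t ==> flag)))) && ((!(flag && (!ok))) ==> ((!e) && ok && ((!flag) ==> ((ok && (!e)) ==> ((!e) ==> flag)))))))
  WP_3: (e ==> ((e ==> ((e ==> ((!e) && ((flag && (!ok)) ==> ((!flag) ==> ((ok && t) ==> (t ==> flag)))) && ((!(flag && (!ok))) ==> ((!e) && ok && ((!flag) ==> ((ok && (!e)) ==> ((!e) ==> flag))))))) && ((!e) ==> (((flag && (!ok)) ==> ((!flag) ==> ((ok && t) ==> (t ==> flag)))) && ((!(flag && (!ok))) ==> ((!e) && ok && ((!flag) ==> ((ok && (!e)) ==> ((!e) ==> flag))))))))) && ((!e) ==> (((flag && (!ok)) ==> ((!flag) ==> ((ok && t) ==> (t ==> flag)))) && ((!(flag && (!ok))) ==> ((!e) && ok && ((!flag) ==> ((ok && (!e)) ==> ((!e) ==> flag))))))))) && ((!e) ==> (((flag && (!ok)) ==> ((!flag) ==> ((ok && t) ==> (t ==> flag)))) && ((!(flag && (!ok))) ==> ((!e) && ok && ((!flag) ==> ((ok && (!e)) ==> ((!e) ==> flag)))))))
So before the loop: (e ==> ((e ==> ((e ==> ((!e) && ((flag && (!ok)) ==> ((!flag) ==> ((ok && t) ==> (t ==> flag)))) && ((!(flag && (!ok))) ==> ((!e) && ok && ((!flag) ==> ((ok && (!e)) ==> ((!e) ==> flag))))))) && ((!e) ==> (((flag && (!ok)) ==> ((!flag) ==> ((ok && t) ==> (t ==> flag)))) && ((!(flag && (!ok))) ==> ((!e) && ok && ((!flag) ==> ((ok && (!e)) ==> ((!e) ==> flag))))))))) && ((!e) ==> (((flag && (!ok)) ==> ((!flag) ==> ((ok && t) ==> (t ==> flag)))) && ((!(flag && (!ok))) ==> ((!e) && ok && ((!flag) ==> ((ok && (!e)) ==> ((!e) ==> flag))))))))) && ((!e) ==> (((flag && (!ok)) ==> ((!flag) ==> ((ok && t) ==> (t ==> flag)))) && ((!(flag && (!ok))) ==> ((!e) && ok && ((!flag) ==> ((ok && (!e)) ==> ((!e) ==> flag)))))))
Before ok := !e: (e ==> ((e ==> ((e ==> ((!e) && ((flag && e) ==> ((!flag) ==> (((!e) && t) ==> (t ==> flag)))) && ((!(flag && e)) ==> ((!e) && ((!flag) ==> ((!e) ==> ((!e) ==> flag))))))) && ((!e) ==> (((flag && e) ==> ((!flag) ==> (((!e) && t) ==> (t ==> flag)))) && ((!(flag && e)) ==> ((!e) && ((!flag) ==> ((!e) ==> ((!e) ==> flag))))))))) && ((!e) ==> (((flag && e) ==> ((!flag) ==> (((!e) && t) ==> (t ==> flag)))) && ((!(flag && e)) ==> ((!e) && ((!flag) ==> ((!e) ==> ((!e) ==> flag))))))))) && ((!e) ==> (((flag && e) ==> ((!flag) ==> (((!e) && t) ==> (t ==> flag)))) && ((!(flag && e)) ==> ((!e) && ((!flag) ==> ((!e) ==> ((!e) ==> flag)))))))
Answer: WP = (e ==> ((e ==> ((e ==> ((!e) && ((flag && e) ==> ((!flag) ==> (((!e) && t) ==> (t ==> flag)))) && ((!(flag && e)) ==> ((!e) && ((!flag) ==> ((!e) ==> ((!e) ==> flag))))))) && ((!e) ==> (((flag && e) ==> ((!flag) ==> (((!e) && t) ==> (t ==> flag)))) && ((!(flag && e)) ==> ((!e) && ((!flag) ==> ((!e) ==> ((!e) ==> flag))))))))) && ((!e) ==> (((flag && e) ==> ((!flag) ==> (((!e) && t) ==> (t ==> flag)))) && ((!(flag && e)) ==> ((!e) && ((!flag) ==> ((!e) ==> ((!e) ==> flag))))))))) && ((!e) ==> (((flag && e) ==> ((!flag) ==> (((!e) && t) ==> (t ==> flag)))) && ((!(flag && e)) ==> ((!e) && ((!flag) ==> ((!e) ==> ((!e) ==> flag)))))))


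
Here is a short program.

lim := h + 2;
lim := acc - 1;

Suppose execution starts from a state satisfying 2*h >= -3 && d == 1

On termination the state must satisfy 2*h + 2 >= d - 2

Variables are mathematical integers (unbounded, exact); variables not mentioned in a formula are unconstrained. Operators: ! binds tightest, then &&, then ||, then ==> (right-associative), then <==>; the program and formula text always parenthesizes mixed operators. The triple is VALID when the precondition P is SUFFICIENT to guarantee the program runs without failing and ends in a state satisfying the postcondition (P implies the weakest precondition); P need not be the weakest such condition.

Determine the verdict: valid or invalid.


Working backward. After the program, the postcondition 2*h + 2 >= d - 2 must hold; in canonical form it is 2*h >= d - 4.
Before lim := acc - 1: 2*h >= d - 4
Before lim := h + 2: 2*h >= d - 4
The weakest precondition is 2*h >= d - 4.
Check whether 2*h >= -3 && d == 1 implies it.
Every state satisfying the precondition satisfies the weakest precondition: the implication holds.
Answer: valid


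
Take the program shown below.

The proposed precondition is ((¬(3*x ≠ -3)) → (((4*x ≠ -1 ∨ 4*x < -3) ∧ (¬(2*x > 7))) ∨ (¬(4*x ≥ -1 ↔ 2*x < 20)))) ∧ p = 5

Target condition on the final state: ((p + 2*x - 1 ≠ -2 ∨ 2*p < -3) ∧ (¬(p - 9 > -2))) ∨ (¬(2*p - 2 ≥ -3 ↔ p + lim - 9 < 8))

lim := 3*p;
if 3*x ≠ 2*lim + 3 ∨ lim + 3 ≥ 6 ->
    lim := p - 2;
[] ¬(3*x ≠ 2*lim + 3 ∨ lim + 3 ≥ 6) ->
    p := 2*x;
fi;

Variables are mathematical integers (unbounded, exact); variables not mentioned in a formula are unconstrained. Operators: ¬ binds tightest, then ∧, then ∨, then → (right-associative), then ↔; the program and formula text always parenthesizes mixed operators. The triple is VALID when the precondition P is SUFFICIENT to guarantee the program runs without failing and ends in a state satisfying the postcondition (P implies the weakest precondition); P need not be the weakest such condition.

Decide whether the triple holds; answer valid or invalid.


Working backward. After the program, the postcondition ((p + 2*x - 1 ≠ -2 ∨ 2*p < -3) ∧ (¬(p - 9 > -2))) ∨ (¬(2*p - 2 ≥ -3 ↔ p + lim - 9 < 8)) must hold; in canonical form it is ((p + 2*x ≠ -1 ∨ 2*p < -3) ∧ (¬(p > 7))) ∨ (¬(2*p ≥ -1 ↔ lim + p < 17)).
Then branch requires ((p + 2*x ≠ -1 ∨ 2*p < -3) ∧ (¬(p > 7))) ∨ (¬(2*p ≥ -1 ↔ 2*p < 19)); else branch requires ((4*x ≠ -1 ∨ 4*x < -3) ∧ (¬(2*x > 7))) ∨ (¬(4*x ≥ -1 ↔ lim + 2*x < 17)).
Before the if: ((3*x ≠ 2*lim + 3 ∨ lim ≥ 3) → (((p + 2*x ≠ -1 ∨ 2*p < -3) ∧ (¬(p > 7))) ∨ (¬(2*p ≥ -1 ↔ 2*p < 19)))) ∧ ((¬(3*x ≠ 2*lim + 3 ∨ lim ≥ 3)) → (((4*x ≠ -1 ∨ 4*x < -3) ∧ (¬(2*x > 7))) ∨ (¬(4*x ≥ -1 ↔ lim + 2*x < 17))))
Before lim := 3*p: ((3*x ≠ 6*p + 3 ∨ 3*p ≥ 3) → (((p + 2*x ≠ -1 ∨ 2*p < -3) ∧ (¬(p > 7))) ∨ (¬(2*p ≥ -1 ↔ 2*p < 19)))) ∧ ((¬(3*x ≠ 6*p + 3 ∨ 3*p ≥ 3)) → (((4*x ≠ -1 ∨ 4*x < -3) ∧ (¬(2*x > 7))) ∨ (¬(4*x ≥ -1 ↔ 3*p + 2*x < 17))))
The weakest precondition is ((3*x ≠ 6*p + 3 ∨ 3*p ≥ 3) → (((p + 2*x ≠ -1 ∨ 2*p < -3) ∧ (¬(p > 7))) ∨ (¬(2*p ≥ -1 ↔ 2*p < 19)))) ∧ ((¬(3*x ≠ 6*p + 3 ∨ 3*p ≥ 3)) → (((4*x ≠ -1 ∨ 4*x < -3) ∧ (¬(2*x > 7))) ∨ (¬(4*x ≥ -1 ↔ 3*p + 2*x < 17)))).
Check whether ((¬(3*x ≠ -3)) → (((4*x ≠ -1 ∨ 4*x < -3) ∧ (¬(2*x > 7))) ∨ (¬(4*x ≥ -1 ↔ 2*x < 20)))) ∧ p = 5 implies it.
Countermodel: at the initial state p = 5, x = -3, the precondition holds but the weakest precondition fails.
Answer: invalid


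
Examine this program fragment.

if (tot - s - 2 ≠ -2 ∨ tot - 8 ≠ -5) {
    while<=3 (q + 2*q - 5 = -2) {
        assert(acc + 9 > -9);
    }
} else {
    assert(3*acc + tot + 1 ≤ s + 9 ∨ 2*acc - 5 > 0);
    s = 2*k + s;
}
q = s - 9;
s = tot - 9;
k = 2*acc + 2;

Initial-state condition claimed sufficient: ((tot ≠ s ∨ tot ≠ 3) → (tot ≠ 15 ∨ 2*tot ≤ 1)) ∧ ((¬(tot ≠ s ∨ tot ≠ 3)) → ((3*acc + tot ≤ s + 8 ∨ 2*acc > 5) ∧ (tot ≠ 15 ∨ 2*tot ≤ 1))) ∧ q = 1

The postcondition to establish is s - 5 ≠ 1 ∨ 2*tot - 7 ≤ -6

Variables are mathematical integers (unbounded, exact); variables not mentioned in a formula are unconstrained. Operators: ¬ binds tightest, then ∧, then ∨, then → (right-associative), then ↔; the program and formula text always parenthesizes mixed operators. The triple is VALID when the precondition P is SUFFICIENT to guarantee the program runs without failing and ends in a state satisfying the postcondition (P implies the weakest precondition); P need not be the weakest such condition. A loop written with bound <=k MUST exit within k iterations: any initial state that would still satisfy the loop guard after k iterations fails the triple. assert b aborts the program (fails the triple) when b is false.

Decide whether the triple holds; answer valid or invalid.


Working backward. After the program, the postcondition s - 5 ≠ 1 ∨ 2*tot - 7 ≤ -6 must hold; in canonical form it is s ≠ 6 ∨ 2*tot ≤ 1.
Before k := 2*acc + 2: s ≠ 6 ∨ 2*tot ≤ 1
Before s := tot - 9: tot ≠ 15 ∨ 2*tot ≤ 1
Before q := s - 9: tot ≠ 15 ∨ 2*tot ≤ 1
Then branch requires (3*q = 3 → (acc > -18 ∧ (3*q = 3 → (acc > -18 ∧ (3*q = 3 → (acc > -18 ∧ (¬(3*q = 3)) ∧ (tot ≠ 15 ∨ 2*tot ≤ 1))) ∧ ((¬(3*q = 3)) → (tot ≠ 15 ∨ 2*tot ≤ 1)))) ∧ ((¬(3*q = 3)) → (tot ≠ 15 ∨ 2*tot ≤ 1)))) ∧ ((¬(3*q = 3)) → (tot ≠ 15 ∨ 2*tot ≤ 1)); else branch requires (3*acc + tot ≤ s + 8 ∨ 2*acc > 5) ∧ (tot ≠ 15 ∨ 2*tot ≤ 1).
Before the if: ((tot ≠ s ∨ tot ≠ 3) → ((3*q = 3 → (acc > -18 ∧ (3*q = 3 → (acc > -18 ∧ (3*q = 3 → (acc > -18 ∧ (¬(3*q = 3)) ∧ (tot ≠ 15 ∨ 2*tot ≤ 1))) ∧ ((¬(3*q = 3)) → (tot ≠ 15 ∨ 2*tot ≤ 1)))) ∧ ((¬(3*q = 3)) → (tot ≠ 15 ∨ 2*tot ≤ 1)))) ∧ ((¬(3*q = 3)) → (tot ≠ 15 ∨ 2*tot ≤ 1)))) ∧ ((¬(tot ≠ s ∨ tot ≠ 3)) → ((3*acc + tot ≤ s + 8 ∨ 2*acc > 5) ∧ (tot ≠ 15 ∨ 2*tot ≤ 1)))
The weakest precondition is ((tot ≠ s ∨ tot ≠ 3) → ((3*q = 3 → (acc > -18 ∧ (3*q = 3 → (acc > -18 ∧ (3*q = 3 → (acc > -18 ∧ (¬(3*q = 3)) ∧ (tot ≠ 15 ∨ 2*tot ≤ 1))) ∧ ((¬(3*q = 3)) → (tot ≠ 15 ∨ 2*tot ≤ 1)))) ∧ ((¬(3*q = 3)) → (tot ≠ 15 ∨ 2*tot ≤ 1)))) ∧ ((¬(3*q = 3)) → (tot ≠ 15 ∨ 2*tot ≤ 1)))) ∧ ((¬(tot ≠ s ∨ tot ≠ 3)) → ((3*acc + tot ≤ s + 8 ∨ 2*acc > 5) ∧ (tot ≠ 15 ∨ 2*tot ≤ 1))).
Check whether ((tot ≠ s ∨ tot ≠ 3) → (tot ≠ 15 ∨ 2*tot ≤ 1)) ∧ ((¬(tot ≠ s ∨ tot ≠ 3)) → ((3*acc + tot ≤ s + 8 ∨ 2*acc > 5) ∧ (tot ≠ 15 ∨ 2*tot ≤ 1))) ∧ q = 1 implies it.
Countermodel: at the initial state acc = 0, q = 1, s = 3, tot = 0, the precondition holds but the weakest precondition fails.
Answer: invalid


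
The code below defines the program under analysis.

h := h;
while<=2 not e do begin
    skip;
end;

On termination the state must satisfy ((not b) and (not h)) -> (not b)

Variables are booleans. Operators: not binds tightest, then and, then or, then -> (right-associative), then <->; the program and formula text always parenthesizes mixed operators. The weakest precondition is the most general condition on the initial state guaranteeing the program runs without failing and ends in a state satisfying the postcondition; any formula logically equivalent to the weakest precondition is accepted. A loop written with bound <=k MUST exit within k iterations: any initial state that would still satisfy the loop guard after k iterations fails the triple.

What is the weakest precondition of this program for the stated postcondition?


Working backward. After the program, ((not b) and (not h)) -> (not b) must hold.
Before the loop (bound <=2), unroll the exhaustion recursion (WP_0 = exit-now case; WP_j = one more guarded iteration, up to j = 2):
  WP_0: e and (((not b) and (not h)) -> (not b))
  WP_1: ((not e) -> (e and (((not b) and (not h)) -> (not b)))) and (e -> (((not b) and (not h)) -> (not b)))
  WP_2: ((not e) -> (((not e) -> (e and (((not b) and (not h)) -> (not b)))) and (e -> (((not b) and (not h)) -> (not b))))) and (e -> (((not b) and (not h)) -> (not b)))
So before the loop: ((not e) -> (((not e) -> (e and (((not b) and (not h)) -> (not b)))) and (e -> (((not b) and (not h)) -> (not b))))) and (e -> (((not b) and (not h)) -> (not b)))
Before h := h: ((not e) -> (((not e) -> (e and (((not b) and (not h)) -> (not b)))) and (e -> (((not b) and (not h)) -> (not b))))) and (e -> (((not b) and (not h)) -> (not b)))
Answer: WP = ((not e) -> (((not e) -> (e and (((not b) and (not h)) -> (not b)))) and (e -> (((not b) and (not h)) -> (not b))))) and (e -> (((not b) and (not h)) -> (not b)))


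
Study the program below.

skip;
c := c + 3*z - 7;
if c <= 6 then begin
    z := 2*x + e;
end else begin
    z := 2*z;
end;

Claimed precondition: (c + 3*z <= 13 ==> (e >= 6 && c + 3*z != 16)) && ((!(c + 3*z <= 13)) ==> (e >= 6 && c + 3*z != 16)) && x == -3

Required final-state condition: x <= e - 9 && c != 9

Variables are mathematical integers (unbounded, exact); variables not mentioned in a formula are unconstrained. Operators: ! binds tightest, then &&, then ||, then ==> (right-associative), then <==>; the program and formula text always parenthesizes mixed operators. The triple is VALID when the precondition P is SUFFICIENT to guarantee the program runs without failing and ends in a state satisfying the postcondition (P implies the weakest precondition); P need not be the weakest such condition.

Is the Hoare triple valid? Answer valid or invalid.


Working backward. After the program, x <= e - 9 && c != 9 must hold.
Then branch requires x <= e - 9 && c != 9; else branch requires x <= e - 9 && c != 9.
Before the if: (c <= 6 ==> (x <= e - 9 && c != 9)) && ((!(c <= 6)) ==> (x <= e - 9 && c != 9))
Before c := c + 3*z - 7: (c + 3*z <= 13 ==> (x <= e - 9 && c + 3*z != 16)) && ((!(c + 3*z <= 13)) ==> (x <= e - 9 && c + 3*z != 16))
Before skip: (c + 3*z <= 13 ==> (x <= e - 9 && c + 3*z != 16)) && ((!(c + 3*z <= 13)) ==> (x <= e - 9 && c + 3*z != 16))
The weakest precondition is (c + 3*z <= 13 ==> (x <= e - 9 && c + 3*z != 16)) && ((!(c + 3*z <= 13)) ==> (x <= e - 9 && c + 3*z != 16)).
Check whether (c + 3*z <= 13 ==> (e >= 6 && c + 3*z != 16)) && ((!(c + 3*z <= 13)) ==> (e >= 6 && c + 3*z != 16)) && x == -3 implies it.
Every state satisfying the precondition satisfies the weakest precondition: the implication holds.
Answer: valid


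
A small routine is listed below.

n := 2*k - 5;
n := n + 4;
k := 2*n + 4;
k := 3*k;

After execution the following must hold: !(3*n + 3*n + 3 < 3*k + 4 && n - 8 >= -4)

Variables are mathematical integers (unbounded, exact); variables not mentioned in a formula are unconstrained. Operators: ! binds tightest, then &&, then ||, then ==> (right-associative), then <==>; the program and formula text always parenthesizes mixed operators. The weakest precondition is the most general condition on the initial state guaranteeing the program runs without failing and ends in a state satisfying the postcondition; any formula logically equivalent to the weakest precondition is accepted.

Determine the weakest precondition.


Working backward. After the program, the postcondition !(3*n + 3*n + 3 < 3*k + 4 && n - 8 >= -4) must hold; in canonical form it is !(6*n < 3*k + 1 && n >= 4).
Before k := 3*k: !(6*n < 9*k + 1 && n >= 4)
Before k := 2*n + 4: !(12*n > -37 && n >= 4)
Before n := n + 4: !(12*n > -85 && n >= 0)
Before n := 2*k - 5: !(24*k > -25 && 2*k >= 5)
Answer: WP = !(24*k > -25 && 2*k >= 5)


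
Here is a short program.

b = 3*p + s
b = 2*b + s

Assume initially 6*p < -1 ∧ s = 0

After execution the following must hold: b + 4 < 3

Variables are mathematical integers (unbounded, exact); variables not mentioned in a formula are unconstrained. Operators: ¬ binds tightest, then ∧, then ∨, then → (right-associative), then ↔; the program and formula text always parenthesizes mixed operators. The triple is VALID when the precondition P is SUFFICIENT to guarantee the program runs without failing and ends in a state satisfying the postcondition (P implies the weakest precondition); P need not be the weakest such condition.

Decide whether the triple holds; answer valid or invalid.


Working backward. After the program, the postcondition b + 4 < 3 must hold; in canonical form it is b < -1.
Before b := 2*b + s: 2*b + s < -1
Before b := 3*p + s: 6*p + 3*s < -1
The weakest precondition is 6*p + 3*s < -1.
Check whether 6*p < -1 ∧ s = 0 implies it.
Every state satisfying the precondition satisfies the weakest precondition: the implication holds.
Answer: valid


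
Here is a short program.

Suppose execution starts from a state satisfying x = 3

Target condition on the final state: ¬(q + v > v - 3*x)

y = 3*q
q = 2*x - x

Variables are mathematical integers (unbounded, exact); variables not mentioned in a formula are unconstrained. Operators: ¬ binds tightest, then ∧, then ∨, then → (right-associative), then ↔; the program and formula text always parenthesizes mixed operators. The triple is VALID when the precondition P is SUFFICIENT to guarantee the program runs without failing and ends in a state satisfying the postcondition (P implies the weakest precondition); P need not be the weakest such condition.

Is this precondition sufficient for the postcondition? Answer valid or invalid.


Working backward. After the program, the postcondition ¬(q + v > v - 3*x) must hold; in canonical form it is ¬(q + 3*x > 0).
Before q := 2*x - x: ¬(4*x > 0)
Before y := 3*q: ¬(4*x > 0)
The weakest precondition is ¬(4*x > 0).
Check whether x = 3 implies it.
Countermodel: at the initial state x = 3, the precondition holds but the weakest precondition fails.
Answer: invalid


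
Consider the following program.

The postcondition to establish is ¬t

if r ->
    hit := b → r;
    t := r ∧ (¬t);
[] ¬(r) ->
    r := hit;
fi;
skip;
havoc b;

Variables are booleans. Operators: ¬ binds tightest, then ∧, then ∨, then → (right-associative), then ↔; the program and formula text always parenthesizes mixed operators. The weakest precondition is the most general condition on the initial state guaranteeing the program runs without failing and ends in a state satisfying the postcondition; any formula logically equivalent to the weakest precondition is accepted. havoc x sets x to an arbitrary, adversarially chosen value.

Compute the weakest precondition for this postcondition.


Working backward. After the program, ¬t must hold.
Before havoc b: ¬t
Before skip: ¬t
Then branch requires ¬(r ∧ (¬t)); else branch requires ¬t.
Before the if: (r → (¬(r ∧ (¬t)))) ∧ ((¬r) → (¬t))
Answer: WP = (r → (¬(r ∧ (¬t)))) ∧ ((¬r) → (¬t))
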